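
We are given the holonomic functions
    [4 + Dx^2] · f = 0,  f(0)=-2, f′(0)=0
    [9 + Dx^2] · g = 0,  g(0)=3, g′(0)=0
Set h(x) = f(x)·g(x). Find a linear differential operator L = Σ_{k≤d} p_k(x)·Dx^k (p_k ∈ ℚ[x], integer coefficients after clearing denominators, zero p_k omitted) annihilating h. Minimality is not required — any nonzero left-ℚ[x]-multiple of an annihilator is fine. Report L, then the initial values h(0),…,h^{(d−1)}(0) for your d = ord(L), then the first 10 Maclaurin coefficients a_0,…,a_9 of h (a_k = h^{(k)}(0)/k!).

f: a_k = -2, 0, 4, 0, -4/3, 0, 8/45, 0, -4/315, 0, …
g: a_k = 3, 0, -27/2, 0, 81/8, 0, -243/80, 0, 2187/4480, 0, …
f·g: L₀ = L_f ⊗_s L_g, ord ≤ 2·2.
L = 25 + 26·Dx^2 + Dx^4  (order 4).
h: a_k = -6, 0, 39, 0, -313/4, 0, 7813/120, 0, -195313/6720, 0, …
ICs: h(0) = -6, h′(0) = 0, h′′(0) = 78, h′′′(0) = 0.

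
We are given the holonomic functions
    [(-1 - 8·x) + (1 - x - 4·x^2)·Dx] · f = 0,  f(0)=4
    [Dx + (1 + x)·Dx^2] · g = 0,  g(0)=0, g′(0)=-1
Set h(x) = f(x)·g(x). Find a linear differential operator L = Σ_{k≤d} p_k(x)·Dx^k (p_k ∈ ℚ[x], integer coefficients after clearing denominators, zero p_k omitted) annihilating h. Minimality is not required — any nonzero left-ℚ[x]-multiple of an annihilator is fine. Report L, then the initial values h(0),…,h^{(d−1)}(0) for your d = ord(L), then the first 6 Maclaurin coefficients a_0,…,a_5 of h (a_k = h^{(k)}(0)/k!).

L = (9 + 16·x) + (1 + 19·x + 20·x^2)·Dx + (-1 + 5·x^2 + 4·x^3)·Dx^2  (order 2).
h: a_k = 0, -4, -2, -58/3, -79/3, -1567/15, …
ICs: h(0) = 0, h′(0) = -4.

f: a_k = 4, 4, 20, 36, 116, 260, …
g: a_k = 0, -1, 1/2, -1/3, 1/4, -1/5, …
Product ⇒ symmetric product L₀, ord ≤ 2.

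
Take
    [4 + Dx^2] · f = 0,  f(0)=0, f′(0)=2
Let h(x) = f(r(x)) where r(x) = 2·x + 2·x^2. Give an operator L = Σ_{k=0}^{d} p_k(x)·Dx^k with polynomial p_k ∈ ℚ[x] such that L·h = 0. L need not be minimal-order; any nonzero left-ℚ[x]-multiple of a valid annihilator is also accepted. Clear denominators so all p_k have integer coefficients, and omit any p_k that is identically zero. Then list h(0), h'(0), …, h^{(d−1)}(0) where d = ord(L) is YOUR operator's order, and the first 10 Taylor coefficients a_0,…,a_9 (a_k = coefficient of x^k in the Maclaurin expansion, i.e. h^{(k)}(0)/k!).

L = (16 + 96·x + 192·x^2 + 128·x^3) - 2·Dx + (1 + 2·x)·Dx^2  (order 2).
h: a_k = 0, 4, 4, -32/3, -32, -352/15, 32, 25856/315, 2816/45, -70528/2835, …
ICs: h(0) = 0, h′(0) = 4.

f: a_k = 0, 2, 0, -4/3, 0, 4/15, 0, -8/315, 0, 4/2835, …
Change of var in L_f (x↦r) gives L₀.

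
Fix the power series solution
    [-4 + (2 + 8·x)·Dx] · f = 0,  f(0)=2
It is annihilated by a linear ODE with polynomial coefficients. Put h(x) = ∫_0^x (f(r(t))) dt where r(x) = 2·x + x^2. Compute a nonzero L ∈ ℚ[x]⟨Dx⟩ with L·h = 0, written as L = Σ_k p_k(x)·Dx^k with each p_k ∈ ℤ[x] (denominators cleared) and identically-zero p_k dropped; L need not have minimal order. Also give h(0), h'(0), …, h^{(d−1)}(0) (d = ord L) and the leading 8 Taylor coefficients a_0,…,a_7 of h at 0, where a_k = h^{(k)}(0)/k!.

L = (-4 - 4·x)·Dx + (1 + 8·x + 4·x^2)·Dx^2  (order 2).
h: a_k = 0, 2, 4, -4, 12, -228/5, 200, -6744/7, …
ICs: h(0) = 0, h′(0) = 2.

f: a_k = 2, 4, -4, 8, -20, 56, -168, 528, …
Substitute x→r, Dx→(1/r')Dx; clear ⇒ L₀.
∫: right-multiply L₀ by Dx.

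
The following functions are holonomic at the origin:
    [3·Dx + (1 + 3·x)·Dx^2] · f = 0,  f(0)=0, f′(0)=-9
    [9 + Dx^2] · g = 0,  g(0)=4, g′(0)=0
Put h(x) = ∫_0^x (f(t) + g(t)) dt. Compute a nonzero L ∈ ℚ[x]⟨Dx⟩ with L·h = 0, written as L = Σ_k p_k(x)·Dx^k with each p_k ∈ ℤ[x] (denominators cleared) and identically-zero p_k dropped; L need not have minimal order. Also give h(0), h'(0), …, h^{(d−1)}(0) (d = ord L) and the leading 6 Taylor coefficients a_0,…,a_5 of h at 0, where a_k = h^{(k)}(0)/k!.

L = (63 + 54·x + 81·x^2)·Dx^2 + (9 + 45·x + 81·x^2 + 81·x^3)·Dx^3 + (7 + 6·x + 9·x^2)·Dx^4 + (1 + 5·x + 9·x^2 + 9·x^3)·Dx^5  (order 5).
h: a_k = 0, 4, -9/2, -3/2, -27/4, 297/20, …
ICs: h(0) = 0, h′(0) = 4, h′′(0) = -9, h′′′(0) = -9, h′′′′(0) = -162.

f: a_k = 0, -9, 27/2, -27, 243/4, -729/5, …
g: a_k = 4, 0, -18, 0, 27/2, 0, …
f+g: L₀ = lclm(L_f,L_g), ord ≤ 2+2.
h=∫₀ˣh₀: take L = L₀·Dx.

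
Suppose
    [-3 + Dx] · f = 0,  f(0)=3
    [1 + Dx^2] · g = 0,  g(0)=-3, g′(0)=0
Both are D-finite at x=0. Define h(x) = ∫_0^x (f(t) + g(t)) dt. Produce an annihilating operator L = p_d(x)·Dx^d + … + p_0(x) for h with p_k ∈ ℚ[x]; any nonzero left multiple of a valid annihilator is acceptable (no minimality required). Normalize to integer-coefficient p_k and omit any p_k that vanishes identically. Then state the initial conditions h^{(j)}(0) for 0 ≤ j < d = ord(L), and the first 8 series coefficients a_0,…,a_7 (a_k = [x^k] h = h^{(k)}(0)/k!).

L = -3·Dx + Dx^2 - 3·Dx^3 + Dx^4  (order 4).
h: a_k = 0, 0, 9/2, 5, 27/8, 2, 81/80, 73/168, …
ICs: h(0) = 0, h′(0) = 0, h′′(0) = 9, h′′′(0) = 30.

f: a_k = 3, 9, 27/2, 27/2, 81/8, 243/40, 243/80, 729/560, …
g: a_k = -3, 0, 3/2, 0, -1/8, 0, 1/240, 0, …
f+g: L₀ = lclm(L_f,L_g), ord ≤ 1+2.
h=∫₀ˣh₀: take L = L₀·Dx.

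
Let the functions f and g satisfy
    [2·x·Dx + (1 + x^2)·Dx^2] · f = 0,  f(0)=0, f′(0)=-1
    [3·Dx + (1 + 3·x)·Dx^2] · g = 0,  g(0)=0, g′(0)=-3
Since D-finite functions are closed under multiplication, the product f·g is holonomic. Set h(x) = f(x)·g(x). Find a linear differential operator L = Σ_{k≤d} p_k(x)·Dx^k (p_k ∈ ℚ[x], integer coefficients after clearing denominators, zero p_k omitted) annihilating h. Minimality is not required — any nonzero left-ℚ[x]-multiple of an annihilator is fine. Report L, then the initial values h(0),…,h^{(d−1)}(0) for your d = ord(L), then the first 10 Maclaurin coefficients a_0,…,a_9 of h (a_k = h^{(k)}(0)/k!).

L = (264 + 1260·x + 1008·x^2 + 3420·x^3 + 3240·x^4 + 4212·x^5 + 324·x^7)·Dx + (178 + 660·x + 3828·x^2 + 7308·x^3 + 12960·x^4 + 10044·x^5 + 11340·x^6 + 324·x^7 + 1134·x^8)·Dx^2 + (132 + 608·x + 1728·x^2 + 4568·x^3 + 6456·x^4 + 8856·x^5 + 5184·x^6 + 5544·x^7 + 324·x^8 + 648·x^9)·Dx^3 + (13 + 102·x + 341·x^2 + 744·x^3 + 1138·x^4 + 1236·x^5 + 1386·x^6 + 648·x^7 + 657·x^8 + 54·x^9 + 81·x^10)·Dx^4  (order 4).
h: a_k = 0, 0, 3, -9/2, 8, -75/4, 231/5, -2313/20, 1488/5, -219249/280, …
ICs: h(0) = 0, h′(0) = 0, h′′(0) = 6, h′′′(0) = -27.

f: a_k = 0, -1, 0, 1/3, 0, -1/5, 0, 1/7, 0, -1/9, …
g: a_k = 0, -3, 9/2, -9, 81/4, -243/5, 243/2, -2187/7, 6561/8, -2187, …
Product ⇒ symmetric product L₀, ord ≤ 4.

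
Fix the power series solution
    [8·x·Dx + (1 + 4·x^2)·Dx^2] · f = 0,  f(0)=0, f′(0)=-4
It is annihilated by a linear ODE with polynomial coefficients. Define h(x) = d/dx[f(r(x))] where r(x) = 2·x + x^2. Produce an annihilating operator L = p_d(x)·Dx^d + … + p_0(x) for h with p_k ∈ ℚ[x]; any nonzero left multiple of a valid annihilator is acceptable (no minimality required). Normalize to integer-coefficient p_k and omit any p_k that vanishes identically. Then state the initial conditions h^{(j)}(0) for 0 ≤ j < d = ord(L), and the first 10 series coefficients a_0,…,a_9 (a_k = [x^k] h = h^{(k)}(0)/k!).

L = (-1 + 32·x + 64·x^2 + 48·x^3 + 12·x^4) + (1 + x + 16·x^2 + 32·x^3 + 20·x^4 + 4·x^5)·Dx  (order 1).
h: a_k = -8, -8, 128, 256, -1888, -6112, 25600, 126976, -304256, -2416768, …
ICs: h(0) = -8.

f: a_k = 0, -4, 0, 16/3, 0, -64/5, 0, 256/7, 0, -1024/9, …
Substitute x→r, Dx→(1/r')Dx; clear ⇒ L₀.
h₀' ⇒ L via d/dx closure of L₀.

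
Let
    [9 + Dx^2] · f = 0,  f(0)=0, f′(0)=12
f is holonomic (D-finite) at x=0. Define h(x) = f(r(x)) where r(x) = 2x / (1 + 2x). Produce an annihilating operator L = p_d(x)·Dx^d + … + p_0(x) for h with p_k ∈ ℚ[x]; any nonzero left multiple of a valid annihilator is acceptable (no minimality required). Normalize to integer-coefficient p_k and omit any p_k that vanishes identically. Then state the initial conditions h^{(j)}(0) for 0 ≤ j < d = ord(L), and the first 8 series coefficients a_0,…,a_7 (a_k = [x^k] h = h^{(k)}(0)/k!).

L = 36 + (4 + 24·x + 48·x^2 + 32·x^3)·Dx + (1 + 8·x + 24·x^2 + 32·x^3 + 16·x^4)·Dx^2  (order 2).
h: a_k = 0, 24, -48, -48, 672, -14064/5, 8160, -619296/35, …
ICs: h(0) = 0, h′(0) = 24.

f: a_k = 0, 12, 0, -18, 0, 81/10, 0, -243/140, …
f∘r: x↦r, Dx↦Dx/r' in L_f ⇒ L₀.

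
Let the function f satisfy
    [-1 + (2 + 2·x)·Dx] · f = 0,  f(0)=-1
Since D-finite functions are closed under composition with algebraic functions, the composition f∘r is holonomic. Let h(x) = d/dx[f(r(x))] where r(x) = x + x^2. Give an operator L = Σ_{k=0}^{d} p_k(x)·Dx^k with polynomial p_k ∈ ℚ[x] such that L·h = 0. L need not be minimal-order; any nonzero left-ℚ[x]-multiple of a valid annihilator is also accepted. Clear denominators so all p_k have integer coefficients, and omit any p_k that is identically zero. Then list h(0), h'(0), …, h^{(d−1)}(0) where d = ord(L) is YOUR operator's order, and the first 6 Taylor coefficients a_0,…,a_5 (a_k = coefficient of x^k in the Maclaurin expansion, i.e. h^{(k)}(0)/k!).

f: a_k = -1, -1/2, 1/8, -1/16, 5/128, -7/256, …
f∘r: x↦r, Dx↦Dx/r' in L_f ⇒ L₀.
Derive L from L₀ (diff closure).
L = 3 + (-2 - 6·x - 6·x^2 - 4·x^3)·Dx  (order 1).
h: a_k = -1/2, -3/4, 9/16, -3/32, -75/256, 171/512, …
ICs: h(0) = -1/2.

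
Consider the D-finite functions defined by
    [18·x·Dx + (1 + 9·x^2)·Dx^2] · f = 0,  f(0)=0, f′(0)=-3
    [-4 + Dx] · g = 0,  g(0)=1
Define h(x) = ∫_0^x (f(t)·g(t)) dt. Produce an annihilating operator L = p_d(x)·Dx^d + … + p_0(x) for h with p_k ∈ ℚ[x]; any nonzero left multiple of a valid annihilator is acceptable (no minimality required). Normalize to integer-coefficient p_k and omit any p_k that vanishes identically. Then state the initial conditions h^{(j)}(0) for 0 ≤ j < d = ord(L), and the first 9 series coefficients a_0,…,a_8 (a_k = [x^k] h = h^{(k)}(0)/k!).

L = (16 - 72·x + 144·x^2)·Dx + (-8 + 18·x - 72·x^2)·Dx^2 + (1 + 9·x^2)·Dx^3  (order 3).
h: a_k = 0, 0, -3/2, -4, -15/4, 4/5, -43/30, -124/7, 269/840, …
ICs: h(0) = 0, h′(0) = 0, h′′(0) = -3.

f: a_k = 0, -3, 0, 9, 0, -243/5, 0, 2187/7, 0, …
g: a_k = 1, 4, 8, 32/3, 32/3, 128/15, 256/45, 1024/315, 512/315, …
Product ⇒ symmetric product L₀, ord ≤ 2.
h=∫₀ˣh₀: take L = L₀·Dx.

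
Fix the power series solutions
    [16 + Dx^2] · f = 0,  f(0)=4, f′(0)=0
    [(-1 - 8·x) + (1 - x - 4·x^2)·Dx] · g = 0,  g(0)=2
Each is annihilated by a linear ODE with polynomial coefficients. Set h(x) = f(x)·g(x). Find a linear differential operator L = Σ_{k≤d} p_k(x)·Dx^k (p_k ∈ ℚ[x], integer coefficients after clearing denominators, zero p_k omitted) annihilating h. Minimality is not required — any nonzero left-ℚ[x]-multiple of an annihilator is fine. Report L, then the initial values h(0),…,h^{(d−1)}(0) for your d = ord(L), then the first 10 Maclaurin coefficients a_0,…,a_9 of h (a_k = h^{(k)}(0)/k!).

L = (-8 + 16·x + 64·x^2) + (2 + 16·x)·Dx + (-1 + x + 4·x^2)·Dx^2  (order 2).
h: a_k = 8, 8, -24, 8, -8/3, 88/3, -1208/45, 4072/45, -136/35, 112792/315, …
ICs: h(0) = 8, h′(0) = 8.

f: a_k = 4, 0, -32, 0, 128/3, 0, -1024/45, 0, 2048/315, 0, …
g: a_k = 2, 2, 10, 18, 58, 130, 362, 882, 2330, 5858, …
Sym-product of L_f,L_g gives L₀ (≤ ord 2).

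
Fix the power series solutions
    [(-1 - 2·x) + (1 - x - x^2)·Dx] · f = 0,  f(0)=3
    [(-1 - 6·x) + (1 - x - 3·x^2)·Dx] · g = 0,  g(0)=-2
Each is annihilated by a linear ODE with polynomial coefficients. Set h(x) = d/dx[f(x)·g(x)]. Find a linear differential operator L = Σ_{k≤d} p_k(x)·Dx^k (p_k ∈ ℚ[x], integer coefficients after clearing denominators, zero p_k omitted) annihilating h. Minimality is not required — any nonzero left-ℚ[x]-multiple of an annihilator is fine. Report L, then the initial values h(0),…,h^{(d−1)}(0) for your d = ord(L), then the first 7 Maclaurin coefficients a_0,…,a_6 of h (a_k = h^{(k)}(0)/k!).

L = (7 + 6·x - 15·x^2 - 108·x^3 + 15·x^4 + 180·x^5 + 90·x^6) + (-1 - x + 15·x^2 - x^3 - 45·x^4 - 3·x^5 + 42·x^6 + 18·x^7)·Dx  (order 1).
h: a_k = -12, -84, -288, -1008, -2940, -8532, -23184, …
ICs: h(0) = -12.

f: a_k = 3, 3, 6, 9, 15, 24, 39, …
g: a_k = -2, -2, -8, -14, -38, -80, -194, …
Sym-product of L_f,L_g gives L₀ (≤ ord 1).
Derive L from L₀ (diff closure).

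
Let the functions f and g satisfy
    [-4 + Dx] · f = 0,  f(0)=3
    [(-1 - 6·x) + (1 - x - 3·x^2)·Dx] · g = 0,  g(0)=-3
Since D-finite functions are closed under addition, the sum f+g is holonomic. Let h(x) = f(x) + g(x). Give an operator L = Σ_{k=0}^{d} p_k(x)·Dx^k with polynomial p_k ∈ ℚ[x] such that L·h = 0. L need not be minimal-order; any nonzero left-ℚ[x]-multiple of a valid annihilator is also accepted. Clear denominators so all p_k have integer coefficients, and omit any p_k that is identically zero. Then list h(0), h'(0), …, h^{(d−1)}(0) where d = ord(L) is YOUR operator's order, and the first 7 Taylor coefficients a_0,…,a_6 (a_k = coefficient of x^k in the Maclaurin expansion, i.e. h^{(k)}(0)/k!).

L = (16 - 8·x + 360·x^2 + 288·x^3) + (8 - 50·x - 134·x^2 + 96·x^3 + 144·x^4)·Dx + (-3 + 13·x + 11·x^2 - 42·x^3 - 36·x^4)·Dx^2  (order 2).
h: a_k = 0, 9, 12, 11, -25, -472/5, -4109/15, …
ICs: h(0) = 0, h′(0) = 9.

f: a_k = 3, 12, 24, 32, 32, 128/5, 256/15, …
g: a_k = -3, -3, -12, -21, -57, -120, -291, …
Sum ⇒ L₀ = lclm(L_f,L_g) in ℚ(x)⟨Dx⟩.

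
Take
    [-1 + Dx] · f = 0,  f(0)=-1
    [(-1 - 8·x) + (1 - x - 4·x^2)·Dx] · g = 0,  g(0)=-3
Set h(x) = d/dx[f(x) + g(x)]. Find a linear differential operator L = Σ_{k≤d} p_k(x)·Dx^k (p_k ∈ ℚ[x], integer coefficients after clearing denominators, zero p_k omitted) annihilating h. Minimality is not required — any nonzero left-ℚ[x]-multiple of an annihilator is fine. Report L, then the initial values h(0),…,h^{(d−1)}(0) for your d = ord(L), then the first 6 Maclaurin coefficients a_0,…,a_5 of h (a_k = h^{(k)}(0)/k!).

f: a_k = -1, -1, -1/2, -1/6, -1/24, -1/120, …
g: a_k = -3, -3, -15, -27, -87, -195, …
f+g: L₀ = lclm(L_f,L_g), ord ≤ 1+1.
Derive L from L₀ (diff closure).
L = (44 + 466·x + 544·x^2 + 1728·x^3 + 384·x^4) + (-53 - 474·x - 599·x^2 - 1584·x^3 + 80·x^4 + 128·x^5)·Dx + (9 + 8·x + 55·x^2 - 144·x^3 - 464·x^4 - 128·x^5)·Dx^2  (order 2).
h: a_k = -4, -31, -163/2, -2089/6, -23401/24, -390961/120, …
ICs: h(0) = -4, h′(0) = -31.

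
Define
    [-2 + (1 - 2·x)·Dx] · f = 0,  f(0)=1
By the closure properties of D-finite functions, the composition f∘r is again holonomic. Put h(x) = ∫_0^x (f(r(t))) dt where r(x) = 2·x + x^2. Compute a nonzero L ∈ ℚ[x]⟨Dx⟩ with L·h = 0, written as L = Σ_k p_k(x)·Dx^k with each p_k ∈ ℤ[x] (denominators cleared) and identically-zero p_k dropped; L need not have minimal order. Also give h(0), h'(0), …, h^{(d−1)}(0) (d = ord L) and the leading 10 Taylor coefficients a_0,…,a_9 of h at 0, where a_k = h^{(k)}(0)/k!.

f: a_k = 1, 2, 4, 8, 16, 32, 64, 128, 256, 512, …
Substitute x→r, Dx→(1/r')Dx; clear ⇒ L₀.
h=∫h₀ ⇒ L = L₀·Dx.
L = (4 + 4·x)·Dx + (-1 + 4·x + 2·x^2)·Dx^2  (order 2).
h: a_k = 0, 1, 2, 6, 20, 356/5, 264, 7048/7, 3920, 15504, …
ICs: h(0) = 0, h′(0) = 1.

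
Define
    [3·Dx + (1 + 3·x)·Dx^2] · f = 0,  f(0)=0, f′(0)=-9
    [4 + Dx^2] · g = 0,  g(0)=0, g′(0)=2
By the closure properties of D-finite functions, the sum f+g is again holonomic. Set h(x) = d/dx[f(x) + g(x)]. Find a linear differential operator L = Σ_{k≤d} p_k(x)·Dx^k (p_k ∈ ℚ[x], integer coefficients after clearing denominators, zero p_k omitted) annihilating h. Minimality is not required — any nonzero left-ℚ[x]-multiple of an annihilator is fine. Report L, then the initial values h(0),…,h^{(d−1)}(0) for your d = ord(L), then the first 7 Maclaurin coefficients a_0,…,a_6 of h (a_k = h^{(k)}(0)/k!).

f: a_k = 0, -9, 27/2, -27, 243/4, -729/5, 729/2, …
g: a_k = 0, 2, 0, -4/3, 0, 4/15, 0, …
L₀ := lclm(L_f,L_g); ord L₀ ≤ 2+2.
Differentiate: ansatz ord ≤ ord L₀ ⇒ L.
L = (348 + 144·x + 216·x^2) + (44 + 180·x + 216·x^2 + 216·x^3)·Dx + (87 + 36·x + 54·x^2)·Dx^2 + (11 + 45·x + 54·x^2 + 54·x^3)·Dx^3  (order 3).
h: a_k = -7, 27, -85, 243, -2183/3, 2187, -295253/45, …
ICs: h(0) = -7, h′(0) = 27, h′′(0) = -170.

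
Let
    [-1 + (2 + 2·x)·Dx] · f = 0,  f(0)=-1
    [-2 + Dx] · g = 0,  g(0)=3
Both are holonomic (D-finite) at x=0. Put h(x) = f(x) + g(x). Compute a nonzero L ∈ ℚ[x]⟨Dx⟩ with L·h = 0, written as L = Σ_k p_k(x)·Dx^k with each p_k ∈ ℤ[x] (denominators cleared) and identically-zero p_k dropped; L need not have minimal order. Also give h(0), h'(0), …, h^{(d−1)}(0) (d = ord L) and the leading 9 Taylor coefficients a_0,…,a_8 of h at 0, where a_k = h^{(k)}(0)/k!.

f: a_k = -1, -1/2, 1/8, -1/16, 5/128, -7/256, 21/1024, -33/2048, 429/32768, …
g: a_k = 3, 6, 6, 4, 2, 4/5, 4/15, 8/105, 2/105, …
h₀=f+g: left-lcm gives L₀, ord ≤ 2.
L = (10 + 8·x) + (-17 - 32·x - 16·x^2)·Dx + (6 + 14·x + 8·x^2)·Dx^2  (order 2).
h: a_k = 2, 11/2, 49/8, 63/16, 261/128, 989/1280, 4411/15360, 12919/215040, 110581/3440640, …
ICs: h(0) = 2, h′(0) = 11/2.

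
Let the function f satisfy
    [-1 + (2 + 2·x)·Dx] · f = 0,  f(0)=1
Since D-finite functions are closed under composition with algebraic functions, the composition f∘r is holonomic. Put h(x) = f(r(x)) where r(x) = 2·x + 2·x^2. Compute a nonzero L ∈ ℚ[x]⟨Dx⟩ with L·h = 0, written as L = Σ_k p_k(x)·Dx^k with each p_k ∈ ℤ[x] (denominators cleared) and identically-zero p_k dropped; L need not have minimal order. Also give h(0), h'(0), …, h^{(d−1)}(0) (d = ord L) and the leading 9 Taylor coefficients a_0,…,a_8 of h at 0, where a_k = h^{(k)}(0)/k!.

f: a_k = 1, 1/2, -1/8, 1/16, -5/128, 7/256, -21/1024, 33/2048, -429/32768, …
L₀ from L_f via x↦r, Dx↦r'^{-1}Dx.
L = (-1 - 2·x) + (1 + 2·x + 2·x^2)·Dx  (order 1).
h: a_k = 1, 1, 1/2, -1/2, 3/8, -1/8, -3/16, 7/16, -61/128, …
ICs: h(0) = 1.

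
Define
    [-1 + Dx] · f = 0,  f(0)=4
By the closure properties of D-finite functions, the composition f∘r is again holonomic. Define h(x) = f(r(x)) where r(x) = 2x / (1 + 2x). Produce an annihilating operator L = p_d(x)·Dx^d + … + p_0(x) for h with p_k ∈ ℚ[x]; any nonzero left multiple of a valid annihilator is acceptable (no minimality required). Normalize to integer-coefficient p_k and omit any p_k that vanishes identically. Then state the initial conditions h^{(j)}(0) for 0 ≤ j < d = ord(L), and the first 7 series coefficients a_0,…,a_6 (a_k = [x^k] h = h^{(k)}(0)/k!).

f: a_k = 4, 4, 2, 2/3, 1/6, 1/30, 1/180, …
f∘r: x↦r, Dx↦Dx/r' in L_f ⇒ L₀.
L = -2 + (1 + 4·x + 4·x^2)·Dx  (order 1).
h: a_k = 4, 8, -8, 16/3, 8/3, -304/15, 2416/45, …
ICs: h(0) = 4.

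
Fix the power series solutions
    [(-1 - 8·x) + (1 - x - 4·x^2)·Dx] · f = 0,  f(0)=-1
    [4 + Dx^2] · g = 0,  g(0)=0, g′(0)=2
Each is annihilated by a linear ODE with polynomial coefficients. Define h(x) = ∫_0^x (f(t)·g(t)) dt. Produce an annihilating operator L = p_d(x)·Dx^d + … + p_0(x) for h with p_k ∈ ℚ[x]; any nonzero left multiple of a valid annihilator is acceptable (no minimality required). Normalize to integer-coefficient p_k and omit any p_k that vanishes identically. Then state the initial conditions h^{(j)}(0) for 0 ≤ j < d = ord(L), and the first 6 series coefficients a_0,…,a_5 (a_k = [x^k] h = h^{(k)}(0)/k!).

L = (4 + 4·x + 16·x^2)·Dx + (2 + 16·x)·Dx^2 + (-1 + x + 4·x^2)·Dx^3  (order 3).
h: a_k = 0, 0, -1, -2/3, -13/6, -10/3, …
ICs: h(0) = 0, h′(0) = 0, h′′(0) = -2.

f: a_k = -1, -1, -5, -9, -29, -65, …
g: a_k = 0, 2, 0, -4/3, 0, 4/15, …
h₀=f·g: eliminate ⇒ L₀, order ≤ 1·2.
Integrate: L := L₀·Dx.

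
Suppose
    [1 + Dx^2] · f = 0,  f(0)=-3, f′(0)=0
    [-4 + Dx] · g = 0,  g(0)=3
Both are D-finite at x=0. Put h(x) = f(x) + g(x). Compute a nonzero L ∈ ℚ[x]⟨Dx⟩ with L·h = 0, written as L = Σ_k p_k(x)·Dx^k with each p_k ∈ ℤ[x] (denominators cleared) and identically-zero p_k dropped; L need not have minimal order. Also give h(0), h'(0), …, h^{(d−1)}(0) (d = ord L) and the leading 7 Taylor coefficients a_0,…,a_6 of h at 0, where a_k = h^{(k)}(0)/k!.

f: a_k = -3, 0, 3/2, 0, -1/8, 0, 1/240, …
g: a_k = 3, 12, 24, 32, 32, 128/5, 256/15, …
h₀=f+g: left-lcm gives L₀, ord ≤ 3.
L = -4 + Dx - 4·Dx^2 + Dx^3  (order 3).
h: a_k = 0, 12, 51/2, 32, 255/8, 128/5, 4097/240, …
ICs: h(0) = 0, h′(0) = 12, h′′(0) = 51.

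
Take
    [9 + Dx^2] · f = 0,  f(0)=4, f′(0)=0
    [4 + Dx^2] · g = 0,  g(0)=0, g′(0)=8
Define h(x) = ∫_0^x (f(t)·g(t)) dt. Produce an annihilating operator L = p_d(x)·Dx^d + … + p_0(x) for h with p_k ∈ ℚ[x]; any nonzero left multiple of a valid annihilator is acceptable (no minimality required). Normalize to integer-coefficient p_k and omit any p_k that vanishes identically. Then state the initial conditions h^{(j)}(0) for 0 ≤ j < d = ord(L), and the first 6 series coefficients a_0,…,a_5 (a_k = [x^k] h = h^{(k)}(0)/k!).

f: a_k = 4, 0, -18, 0, 27/2, 0, …
g: a_k = 0, 8, 0, -16/3, 0, 16/15, …
Sym-product of L_f,L_g gives L₀ (≤ ord 4).
∫: right-multiply L₀ by Dx.
L = 25·Dx + 26·Dx^3 + Dx^5  (order 5).
h: a_k = 0, 0, 16, 0, -124/3, 0, …
ICs: h(0) = 0, h′(0) = 0, h′′(0) = 32, h′′′(0) = 0, h′′′′(0) = -992.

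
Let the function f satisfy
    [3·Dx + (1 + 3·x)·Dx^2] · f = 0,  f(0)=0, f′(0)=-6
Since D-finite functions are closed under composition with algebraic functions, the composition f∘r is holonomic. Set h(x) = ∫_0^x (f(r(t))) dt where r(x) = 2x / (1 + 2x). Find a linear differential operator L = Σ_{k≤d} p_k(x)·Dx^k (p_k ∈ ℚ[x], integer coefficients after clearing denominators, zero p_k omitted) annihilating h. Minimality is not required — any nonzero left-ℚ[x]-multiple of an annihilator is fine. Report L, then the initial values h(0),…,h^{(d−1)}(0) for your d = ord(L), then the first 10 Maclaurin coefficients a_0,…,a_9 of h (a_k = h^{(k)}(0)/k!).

f: a_k = 0, -6, 9, -18, 81/2, -486/5, 243, -4374/7, 6561/4, -4374, …
L₀ from L_f via x↦r, Dx↦r'^{-1}Dx.
h=∫h₀ ⇒ L = L₀·Dx.
L = (10 + 32·x)·Dx^2 + (1 + 10·x + 16·x^2)·Dx^3  (order 3).
h: a_k = 0, 0, -6, 20, -84, 408, -10912/5, 12480, -524256/7, 1398080/3, …
ICs: h(0) = 0, h′(0) = 0, h′′(0) = -12.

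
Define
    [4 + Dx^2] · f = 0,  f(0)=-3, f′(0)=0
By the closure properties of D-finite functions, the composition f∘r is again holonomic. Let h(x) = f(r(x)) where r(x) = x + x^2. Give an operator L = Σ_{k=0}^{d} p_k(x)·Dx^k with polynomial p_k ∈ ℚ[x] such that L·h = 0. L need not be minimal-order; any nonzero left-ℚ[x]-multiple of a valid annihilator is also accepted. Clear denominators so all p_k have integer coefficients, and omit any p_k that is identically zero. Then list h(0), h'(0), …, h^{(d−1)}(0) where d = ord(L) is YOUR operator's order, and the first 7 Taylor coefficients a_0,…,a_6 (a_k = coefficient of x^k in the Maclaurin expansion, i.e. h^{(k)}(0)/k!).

L = (4 + 24·x + 48·x^2 + 32·x^3) - 2·Dx + (1 + 2·x)·Dx^2  (order 2).
h: a_k = -3, 0, 6, 12, 4, -8, -176/15, …
ICs: h(0) = -3, h′(0) = 0.

f: a_k = -3, 0, 6, 0, -2, 0, 4/15, …
L₀ from L_f via x↦r, Dx↦r'^{-1}Dx.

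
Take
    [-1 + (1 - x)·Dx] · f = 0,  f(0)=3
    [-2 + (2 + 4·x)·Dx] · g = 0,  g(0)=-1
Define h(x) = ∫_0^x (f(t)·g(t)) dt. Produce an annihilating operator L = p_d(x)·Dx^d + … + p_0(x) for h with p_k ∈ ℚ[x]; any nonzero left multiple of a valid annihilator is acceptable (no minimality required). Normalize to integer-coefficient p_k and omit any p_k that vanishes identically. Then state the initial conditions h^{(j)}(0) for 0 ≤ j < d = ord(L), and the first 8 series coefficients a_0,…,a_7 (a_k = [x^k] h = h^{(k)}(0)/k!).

L = (2 + x)·Dx + (-1 - x + 2·x^2)·Dx^2  (order 2).
h: a_k = 0, -3, -3, -3/2, -3/2, -33/40, -9/8, -45/112, …
ICs: h(0) = 0, h′(0) = -3.

f: a_k = 3, 3, 3, 3, 3, 3, 3, 3, …
g: a_k = -1, -1, 1/2, -1/2, 5/8, -7/8, 21/16, -33/16, …
Product ⇒ symmetric product L₀, ord ≤ 1.
h=∫h₀ ⇒ L = L₀·Dx.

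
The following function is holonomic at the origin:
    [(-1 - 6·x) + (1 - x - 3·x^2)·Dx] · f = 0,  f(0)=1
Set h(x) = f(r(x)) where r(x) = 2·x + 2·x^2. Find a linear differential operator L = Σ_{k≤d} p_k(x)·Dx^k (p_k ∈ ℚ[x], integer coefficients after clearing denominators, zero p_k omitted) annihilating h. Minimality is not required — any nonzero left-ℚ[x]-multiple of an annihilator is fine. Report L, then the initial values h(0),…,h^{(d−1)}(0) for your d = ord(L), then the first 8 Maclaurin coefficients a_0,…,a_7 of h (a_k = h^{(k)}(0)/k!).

L = (2 + 28·x + 72·x^2 + 48·x^3) + (-1 + 2·x + 14·x^2 + 24·x^3 + 12·x^4)·Dx  (order 1).
h: a_k = 1, 2, 18, 88, 488, 2664, 14488, 79040, …
ICs: h(0) = 1.

f: a_k = 1, 1, 4, 7, 19, 40, 97, 217, …
h₀=f(r): pull back L_f along r ⇒ L₀.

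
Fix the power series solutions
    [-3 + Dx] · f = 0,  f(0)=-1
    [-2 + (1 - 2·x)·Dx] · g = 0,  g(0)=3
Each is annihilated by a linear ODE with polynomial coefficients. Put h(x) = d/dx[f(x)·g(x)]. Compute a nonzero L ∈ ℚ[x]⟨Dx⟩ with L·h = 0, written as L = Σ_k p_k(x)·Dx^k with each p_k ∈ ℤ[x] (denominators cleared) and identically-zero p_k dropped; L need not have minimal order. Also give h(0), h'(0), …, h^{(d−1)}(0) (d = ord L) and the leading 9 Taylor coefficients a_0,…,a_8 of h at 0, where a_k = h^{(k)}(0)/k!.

f: a_k = -1, -3, -9/2, -9/2, -27/8, -81/40, -81/80, -243/560, -729/4480, …
g: a_k = 3, 6, 12, 24, 48, 96, 192, 384, 768, …
Sym-product of L_f,L_g gives L₀ (≤ ord 1).
h₀' ⇒ L via d/dx closure of L₀.
L = (29 - 60·x + 36·x^2) + (-5 + 16·x - 12·x^2)·Dx  (order 1).
h: a_k = -15, -87, -603/2, -1689/2, -17133/8, -41265/8, -963579/80, -15419451/560, -277556679/4480, …
ICs: h(0) = -15.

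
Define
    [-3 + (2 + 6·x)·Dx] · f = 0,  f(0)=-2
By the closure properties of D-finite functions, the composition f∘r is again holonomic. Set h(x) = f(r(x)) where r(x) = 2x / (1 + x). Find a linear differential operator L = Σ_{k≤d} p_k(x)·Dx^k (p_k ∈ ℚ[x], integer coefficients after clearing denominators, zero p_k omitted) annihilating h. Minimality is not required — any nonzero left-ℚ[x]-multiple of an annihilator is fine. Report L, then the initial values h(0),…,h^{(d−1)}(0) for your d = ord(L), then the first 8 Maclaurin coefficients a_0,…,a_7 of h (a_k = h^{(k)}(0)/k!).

f: a_k = -2, -3, 9/4, -27/8, 405/64, -1701/128, 15309/512, -72171/1024, …
Change of var in L_f (x↦r) gives L₀.
L = -3 + (1 + 8·x + 7·x^2)·Dx  (order 1).
h: a_k = -2, -6, 15, -51, 861/4, -4137/4, 42987/8, -234975/8, …
ICs: h(0) = -2.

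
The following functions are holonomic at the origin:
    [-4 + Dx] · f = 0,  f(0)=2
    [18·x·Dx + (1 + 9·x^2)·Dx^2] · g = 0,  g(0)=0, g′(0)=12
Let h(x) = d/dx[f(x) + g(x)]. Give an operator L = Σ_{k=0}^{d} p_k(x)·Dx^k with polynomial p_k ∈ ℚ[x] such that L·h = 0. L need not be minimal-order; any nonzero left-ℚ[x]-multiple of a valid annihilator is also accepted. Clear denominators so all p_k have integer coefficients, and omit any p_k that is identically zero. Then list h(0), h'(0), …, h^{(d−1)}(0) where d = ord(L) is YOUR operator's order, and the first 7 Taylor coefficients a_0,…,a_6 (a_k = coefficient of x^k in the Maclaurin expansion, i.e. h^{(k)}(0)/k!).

L = (36 - 144·x - 972·x^2 - 1296·x^3) + (-17 + 99·x^2 - 648·x^4)·Dx + (2 + 9·x + 36·x^2 + 81·x^3 + 162·x^4)·Dx^2  (order 2).
h: a_k = 20, 32, -44, 256/3, 3172/3, 1024/15, -391612/45, …
ICs: h(0) = 20, h′(0) = 32.

f: a_k = 2, 8, 16, 64/3, 64/3, 256/15, 512/45, …
g: a_k = 0, 12, 0, -36, 0, 972/5, 0, …
Sum ⇒ L₀ = lclm(L_f,L_g) in ℚ(x)⟨Dx⟩.
Differentiate: ansatz ord ≤ ord L₀ ⇒ L.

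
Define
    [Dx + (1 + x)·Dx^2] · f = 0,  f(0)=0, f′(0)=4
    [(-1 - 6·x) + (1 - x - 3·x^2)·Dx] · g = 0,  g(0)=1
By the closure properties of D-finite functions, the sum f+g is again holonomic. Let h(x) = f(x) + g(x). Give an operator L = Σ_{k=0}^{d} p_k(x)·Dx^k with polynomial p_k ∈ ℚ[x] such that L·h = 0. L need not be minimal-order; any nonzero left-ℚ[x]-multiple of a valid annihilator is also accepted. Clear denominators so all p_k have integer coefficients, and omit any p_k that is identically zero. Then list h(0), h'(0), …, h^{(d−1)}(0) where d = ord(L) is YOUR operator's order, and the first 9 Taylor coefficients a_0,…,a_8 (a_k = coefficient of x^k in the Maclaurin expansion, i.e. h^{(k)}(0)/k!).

f: a_k = 0, 4, -2, 4/3, -1, 4/5, -2/3, 4/7, -1/2, …
g: a_k = 1, 1, 4, 7, 19, 40, 97, 217, 508, …
h₀=f+g: left-lcm gives L₀, ord ≤ 3.
L = (-58 - 350·x - 636·x^2 - 756·x^3 - 324·x^4)·Dx + (-40 - 364·x - 976·x^2 - 1632·x^3 - 1530·x^4 - 540·x^5)·Dx^2 + (9 + 31·x + 27·x^2 - 115·x^3 - 345·x^4 - 333·x^5 - 108·x^6)·Dx^3  (order 3).
h: a_k = 1, 5, 2, 25/3, 18, 204/5, 289/3, 1523/7, 1015/2, …
ICs: h(0) = 1, h′(0) = 5, h′′(0) = 4.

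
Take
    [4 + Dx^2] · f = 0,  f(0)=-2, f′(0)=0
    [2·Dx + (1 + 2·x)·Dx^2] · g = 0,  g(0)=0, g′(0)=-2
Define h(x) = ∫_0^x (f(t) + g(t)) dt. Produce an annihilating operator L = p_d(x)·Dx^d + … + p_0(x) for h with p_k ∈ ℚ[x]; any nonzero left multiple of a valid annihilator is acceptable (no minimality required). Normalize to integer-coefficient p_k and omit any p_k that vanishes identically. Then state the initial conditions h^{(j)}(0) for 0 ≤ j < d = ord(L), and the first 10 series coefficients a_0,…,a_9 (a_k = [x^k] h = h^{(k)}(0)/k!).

L = (56 + 32·x + 32·x^2)·Dx^2 + (12 + 40·x + 48·x^2 + 32·x^3)·Dx^3 + (14 + 8·x + 8·x^2)·Dx^4 + (3 + 10·x + 12·x^2 + 8·x^3)·Dx^5  (order 5).
h: a_k = 0, -2, -1, 2, -2/3, 8/15, -16/15, 488/315, -16/7, 10076/2835, …
ICs: h(0) = 0, h′(0) = -2, h′′(0) = -2, h′′′(0) = 12, h′′′′(0) = -16.

f: a_k = -2, 0, 4, 0, -4/3, 0, 8/45, 0, -4/315, 0, …
g: a_k = 0, -2, 2, -8/3, 4, -32/5, 32/3, -128/7, 32, -512/9, …
h₀=f+g: left-lcm gives L₀, ord ≤ 4.
∫: right-multiply L₀ by Dx.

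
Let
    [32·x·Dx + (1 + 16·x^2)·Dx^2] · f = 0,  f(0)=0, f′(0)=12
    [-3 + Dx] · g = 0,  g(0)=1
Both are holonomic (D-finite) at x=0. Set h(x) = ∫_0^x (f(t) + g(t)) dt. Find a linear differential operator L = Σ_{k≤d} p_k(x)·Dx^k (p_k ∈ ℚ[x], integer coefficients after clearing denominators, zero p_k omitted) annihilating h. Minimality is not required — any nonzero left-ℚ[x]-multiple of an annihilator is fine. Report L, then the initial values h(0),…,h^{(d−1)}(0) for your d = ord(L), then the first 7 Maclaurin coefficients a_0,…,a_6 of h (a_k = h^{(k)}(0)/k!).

L = (96 - 288·x - 4608·x^2 - 4608·x^3)·Dx^2 + (-41 + 1248·x^2 - 2304·x^4)·Dx^3 + (3 + 32·x + 96·x^2 + 512·x^3 + 768·x^4)·Dx^4  (order 4).
h: a_k = 0, 1, 15/2, 3/2, -119/8, 27/40, 8219/80, …
ICs: h(0) = 0, h′(0) = 1, h′′(0) = 15, h′′′(0) = 9.

f: a_k = 0, 12, 0, -64, 0, 3072/5, 0, …
g: a_k = 1, 3, 9/2, 9/2, 27/8, 81/40, 81/80, …
Weyl lclm of L_f,L_g ⇒ L₀ (ord ≤ 3).
h=∫h₀ ⇒ L = L₀·Dx.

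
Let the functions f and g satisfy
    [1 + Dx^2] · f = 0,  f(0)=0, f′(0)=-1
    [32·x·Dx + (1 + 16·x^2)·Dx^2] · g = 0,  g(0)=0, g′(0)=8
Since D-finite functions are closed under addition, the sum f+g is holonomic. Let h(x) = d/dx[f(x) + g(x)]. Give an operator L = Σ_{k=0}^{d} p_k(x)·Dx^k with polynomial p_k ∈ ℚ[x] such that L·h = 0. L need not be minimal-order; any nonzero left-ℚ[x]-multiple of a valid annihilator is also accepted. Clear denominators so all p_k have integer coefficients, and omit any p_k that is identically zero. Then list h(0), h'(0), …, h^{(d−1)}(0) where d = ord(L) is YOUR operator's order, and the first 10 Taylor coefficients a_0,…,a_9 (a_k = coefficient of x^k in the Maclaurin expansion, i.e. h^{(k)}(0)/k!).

f: a_k = 0, -1, 0, 1/6, 0, -1/120, 0, 1/5040, 0, -1/362880, …
g: a_k = 0, 8, 0, -128/3, 0, 2048/5, 0, -32768/7, 0, 524288/9, …
Sum ⇒ L₀ = lclm(L_f,L_g) in ℚ(x)⟨Dx⟩.
h=h₀': d/dx-closure on L₀ ⇒ L.
L = (-6112·x + 99328·x^3 + 8192·x^5) + (-31 + 1072·x^2 + 25344·x^4 + 4096·x^6)·Dx + (-6112·x + 99328·x^3 + 8192·x^5)·Dx^2 + (-31 + 1072·x^2 + 25344·x^4 + 4096·x^6)·Dx^3  (order 3).
h: a_k = 7, 0, -255/2, 0, 49151/24, 0, -23592959/720, 0, 21139292159/40320, 0, …
ICs: h(0) = 7, h′(0) = 0, h′′(0) = -255.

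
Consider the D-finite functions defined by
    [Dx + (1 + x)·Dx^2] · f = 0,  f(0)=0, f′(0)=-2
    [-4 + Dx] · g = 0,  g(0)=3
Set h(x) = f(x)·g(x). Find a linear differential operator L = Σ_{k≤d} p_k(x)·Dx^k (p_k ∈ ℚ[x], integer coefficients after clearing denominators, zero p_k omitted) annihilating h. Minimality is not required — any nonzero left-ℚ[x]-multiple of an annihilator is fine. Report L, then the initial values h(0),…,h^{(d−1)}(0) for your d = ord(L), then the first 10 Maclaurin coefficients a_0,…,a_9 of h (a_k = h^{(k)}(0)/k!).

L = (12 + 16·x) + (-7 - 8·x)·Dx + (1 + x)·Dx^2  (order 2).
h: a_k = 0, -6, -21, -38, -93/2, -216/5, -97/3, -2134/105, -659/60, -1649/315, …
ICs: h(0) = 0, h′(0) = -6.

f: a_k = 0, -2, 1, -2/3, 1/2, -2/5, 1/3, -2/7, 1/4, -2/9, …
g: a_k = 3, 12, 24, 32, 32, 128/5, 256/15, 1024/105, 512/105, 2048/945, …
Product ⇒ symmetric product L₀, ord ≤ 2.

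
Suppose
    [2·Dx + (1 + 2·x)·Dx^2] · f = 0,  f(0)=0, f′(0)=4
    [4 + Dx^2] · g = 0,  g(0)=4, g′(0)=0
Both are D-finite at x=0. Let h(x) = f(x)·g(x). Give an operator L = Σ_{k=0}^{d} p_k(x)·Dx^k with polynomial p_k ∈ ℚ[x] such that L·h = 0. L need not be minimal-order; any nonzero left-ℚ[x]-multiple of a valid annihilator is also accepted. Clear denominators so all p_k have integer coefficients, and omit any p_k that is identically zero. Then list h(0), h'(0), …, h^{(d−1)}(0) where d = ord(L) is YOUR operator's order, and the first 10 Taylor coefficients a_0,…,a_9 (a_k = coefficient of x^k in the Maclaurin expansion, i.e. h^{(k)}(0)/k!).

f: a_k = 0, 4, -4, 16/3, -8, 64/5, -64/3, 256/7, -64, 1024/9, …
g: a_k = 4, 0, -8, 0, 8/3, 0, -16/45, 0, 8/315, 0, …
L₀ := L_f ⊗_s L_g (sym. prod.), ord ≤ 4.
L = (-48 + 192·x + 1216·x^2 + 2048·x^3 + 1024·x^4) + (32 + 320·x + 768·x^2 + 512·x^3)·Dx + (160·x + 672·x^2 + 1024·x^3 + 512·x^4)·Dx^2 + (8 + 80·x + 192·x^2 + 128·x^3)·Dx^3 + (3 + 28·x + 92·x^2 + 128·x^3 + 64·x^4)·Dx^4  (order 4).
h: a_k = 0, 16, -16, -32/3, 0, 96/5, -32, 1984/35, -4736/45, 36832/189, …
ICs: h(0) = 0, h′(0) = 16, h′′(0) = -32, h′′′(0) = -64.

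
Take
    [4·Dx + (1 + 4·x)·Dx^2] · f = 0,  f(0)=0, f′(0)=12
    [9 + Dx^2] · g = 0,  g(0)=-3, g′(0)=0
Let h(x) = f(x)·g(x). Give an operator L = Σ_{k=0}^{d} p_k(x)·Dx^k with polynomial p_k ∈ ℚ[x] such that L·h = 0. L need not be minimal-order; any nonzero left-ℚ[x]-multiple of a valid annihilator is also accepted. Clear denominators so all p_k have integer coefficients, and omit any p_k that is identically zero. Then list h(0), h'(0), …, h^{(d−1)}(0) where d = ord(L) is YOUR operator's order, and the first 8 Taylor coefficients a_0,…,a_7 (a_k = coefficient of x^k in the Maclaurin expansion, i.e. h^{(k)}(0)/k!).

f: a_k = 0, 12, -24, 64, -192, 3072/5, -2048, 49152/7, …
g: a_k = -3, 0, 27/2, 0, -81/8, 0, 243/80, 0, …
f·g: L₀ = L_f ⊗_s L_g, ord ≤ 2·2.
L = (-2043 - 1296·x + 44064·x^2 + 186624·x^3 + 186624·x^4) + (72 + 5472·x + 31104·x^2 + 41472·x^3)·Dx + (-182 + 864·x + 12096·x^2 + 41472·x^3 + 41472·x^4)·Dx^2 + (8 + 608·x + 3456·x^2 + 4608·x^3)·Dx^3 + (5 + 112·x + 800·x^2 + 2304·x^3 + 2304·x^4)·Dx^4  (order 4).
h: a_k = 0, -36, 72, -30, 252, -11007/10, 3795, -1873521/140, …
ICs: h(0) = 0, h′(0) = -36, h′′(0) = 144, h′′′(0) = -180.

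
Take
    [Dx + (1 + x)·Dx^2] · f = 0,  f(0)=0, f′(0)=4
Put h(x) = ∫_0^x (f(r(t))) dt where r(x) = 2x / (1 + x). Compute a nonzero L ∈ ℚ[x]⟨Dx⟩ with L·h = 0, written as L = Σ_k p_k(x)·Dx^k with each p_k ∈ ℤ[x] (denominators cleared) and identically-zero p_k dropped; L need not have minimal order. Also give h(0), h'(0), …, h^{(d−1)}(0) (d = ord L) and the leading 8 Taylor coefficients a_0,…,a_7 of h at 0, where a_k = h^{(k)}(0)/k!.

f: a_k = 0, 4, -2, 4/3, -1, 4/5, -2/3, 4/7, …
f∘r: x↦r, Dx↦Dx/r' in L_f ⇒ L₀.
Integrate: L := L₀·Dx.
L = (4 + 6·x)·Dx^2 + (1 + 4·x + 3·x^2)·Dx^3  (order 3).
h: a_k = 0, 0, 4, -16/3, 26/3, -16, 484/15, -208/3, …
ICs: h(0) = 0, h′(0) = 0, h′′(0) = 8.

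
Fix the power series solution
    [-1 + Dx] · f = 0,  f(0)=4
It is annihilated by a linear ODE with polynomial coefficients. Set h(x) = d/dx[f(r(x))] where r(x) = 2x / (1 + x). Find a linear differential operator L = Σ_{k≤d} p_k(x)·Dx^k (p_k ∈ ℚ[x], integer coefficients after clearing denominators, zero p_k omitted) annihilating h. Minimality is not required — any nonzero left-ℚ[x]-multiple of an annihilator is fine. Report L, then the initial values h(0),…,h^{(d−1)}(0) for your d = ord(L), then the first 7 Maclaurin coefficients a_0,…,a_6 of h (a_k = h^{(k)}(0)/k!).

f: a_k = 4, 4, 2, 2/3, 1/6, 1/30, 1/180, …
L₀ from L_f via x↦r, Dx↦r'^{-1}Dx.
Derive L from L₀ (diff closure).
L = -2·x + (-1 - 2·x - x^2)·Dx  (order 1).
h: a_k = 8, 0, -8, 32/3, -8, 32/15, 40/9, …
ICs: h(0) = 8.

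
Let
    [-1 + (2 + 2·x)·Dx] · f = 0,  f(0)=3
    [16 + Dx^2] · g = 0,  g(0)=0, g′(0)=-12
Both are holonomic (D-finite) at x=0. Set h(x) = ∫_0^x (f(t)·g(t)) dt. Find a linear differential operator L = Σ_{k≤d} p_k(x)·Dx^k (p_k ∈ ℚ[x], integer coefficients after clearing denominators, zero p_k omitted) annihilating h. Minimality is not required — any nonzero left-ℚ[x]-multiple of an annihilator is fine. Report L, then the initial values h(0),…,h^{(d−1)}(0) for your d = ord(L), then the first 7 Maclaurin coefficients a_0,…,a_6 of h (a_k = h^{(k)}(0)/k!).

L = (67 + 128·x + 64·x^2)·Dx + (-4 - 4·x)·Dx^2 + (4 + 8·x + 4·x^2)·Dx^3  (order 3).
h: a_k = 0, 0, -18, -6, 201/8, 183/20, -4661/320, …
ICs: h(0) = 0, h′(0) = 0, h′′(0) = -36.

f: a_k = 3, 3/2, -3/8, 3/16, -15/128, 21/256, -63/1024, …
g: a_k = 0, -12, 0, 32, 0, -128/5, 0, …
Product ⇒ symmetric product L₀, ord ≤ 2.
h=∫₀ˣh₀: take L = L₀·Dx.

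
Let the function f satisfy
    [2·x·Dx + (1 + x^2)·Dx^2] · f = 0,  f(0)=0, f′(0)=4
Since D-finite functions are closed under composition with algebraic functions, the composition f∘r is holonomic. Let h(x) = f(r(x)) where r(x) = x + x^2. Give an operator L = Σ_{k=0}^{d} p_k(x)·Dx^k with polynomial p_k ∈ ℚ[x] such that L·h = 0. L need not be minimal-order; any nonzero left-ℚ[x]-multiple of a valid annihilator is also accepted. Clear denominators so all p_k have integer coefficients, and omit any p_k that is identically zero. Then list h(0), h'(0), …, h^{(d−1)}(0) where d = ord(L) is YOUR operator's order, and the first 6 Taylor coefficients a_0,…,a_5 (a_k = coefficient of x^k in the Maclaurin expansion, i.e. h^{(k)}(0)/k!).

L = (-2 + 2·x + 8·x^2 + 12·x^3 + 6·x^4)·Dx + (1 + 2·x + x^2 + 4·x^3 + 5·x^4 + 2·x^5)·Dx^2  (order 2).
h: a_k = 0, 4, 4, -4/3, -4, -16/5, …
ICs: h(0) = 0, h′(0) = 4.

f: a_k = 0, 4, 0, -4/3, 0, 4/5, …
h₀=f(r): pull back L_f along r ⇒ L₀.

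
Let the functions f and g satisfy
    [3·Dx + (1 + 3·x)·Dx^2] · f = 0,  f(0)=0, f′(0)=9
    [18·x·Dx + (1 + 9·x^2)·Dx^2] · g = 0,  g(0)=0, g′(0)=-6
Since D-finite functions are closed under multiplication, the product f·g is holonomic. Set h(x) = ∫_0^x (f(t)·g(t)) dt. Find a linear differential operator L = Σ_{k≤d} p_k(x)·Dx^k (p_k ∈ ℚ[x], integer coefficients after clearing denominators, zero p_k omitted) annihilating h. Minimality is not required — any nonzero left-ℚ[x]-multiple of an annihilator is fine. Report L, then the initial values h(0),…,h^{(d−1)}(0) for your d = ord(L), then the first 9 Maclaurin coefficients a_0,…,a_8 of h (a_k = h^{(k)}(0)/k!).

L = (648 + 3564·x + 19440·x^2 + 113724·x^3 + 262440·x^4 + 341172·x^5 + 236196·x^7)·Dx^2 + (162 + 3348·x + 24948·x^2 + 117612·x^3 + 396576·x^4 + 813564·x^5 + 918540·x^6 + 236196·x^7 + 826686·x^8)·Dx^3 + (36 + 576·x + 5184·x^2 + 25272·x^3 + 87480·x^4 + 227448·x^5 + 419904·x^6 + 472392·x^7 + 236196·x^8 + 472392·x^9)·Dx^4 + (5 + 54·x + 333·x^2 + 1512·x^3 + 5346·x^4 + 14580·x^5 + 30618·x^6 + 52488·x^7 + 59049·x^8 + 39366·x^9 + 59049·x^10)·Dx^5  (order 5).
h: a_k = 0, 0, 0, -18, 81/4, 0, 81/4, -6318/35, 24057/80, …
ICs: h(0) = 0, h′(0) = 0, h′′(0) = 0, h′′′(0) = -108, h′′′′(0) = 486.

f: a_k = 0, 9, -27/2, 27, -243/4, 729/5, -729/2, 6561/7, -19683/8, …
g: a_k = 0, -6, 0, 18, 0, -486/5, 0, 4374/7, 0, …
L₀ := L_f ⊗_s L_g (sym. prod.), ord ≤ 4.
Integrate: L := L₀·Dx.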